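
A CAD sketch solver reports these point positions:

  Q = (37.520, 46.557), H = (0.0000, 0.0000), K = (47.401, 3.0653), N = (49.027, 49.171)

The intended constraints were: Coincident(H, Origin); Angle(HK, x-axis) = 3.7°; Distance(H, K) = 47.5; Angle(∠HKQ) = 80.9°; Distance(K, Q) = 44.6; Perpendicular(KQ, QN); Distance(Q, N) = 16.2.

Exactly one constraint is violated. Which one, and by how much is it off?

Distance(Q, N) = 16.2 — off by 4.40.

H = (0.00, 0.00) ✓; HK at 3.700° ✓; |HK| = 47.50 ✓; ∠HKQ = 80.90° ✓; |KQ| = 44.60 ✓; ∠(KQ, QN) = 90.00° ✓; |QN| = 11.80 ✗.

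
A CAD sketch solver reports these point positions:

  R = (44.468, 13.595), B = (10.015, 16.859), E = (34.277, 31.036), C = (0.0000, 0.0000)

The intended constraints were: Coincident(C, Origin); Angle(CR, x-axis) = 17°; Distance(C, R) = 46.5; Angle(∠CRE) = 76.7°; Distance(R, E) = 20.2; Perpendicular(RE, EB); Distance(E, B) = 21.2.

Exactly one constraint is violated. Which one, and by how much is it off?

Distance(E, B) = 21.2 — off by 6.90.

C = (0.00, 0.00) ✓; CR at 17.00° ✓; |CR| = 46.50 ✓; ∠CRE = 76.70° ✓; |RE| = 20.20 ✓; ∠(RE, EB) = 90.00° ✓; |EB| = 28.10 ✗.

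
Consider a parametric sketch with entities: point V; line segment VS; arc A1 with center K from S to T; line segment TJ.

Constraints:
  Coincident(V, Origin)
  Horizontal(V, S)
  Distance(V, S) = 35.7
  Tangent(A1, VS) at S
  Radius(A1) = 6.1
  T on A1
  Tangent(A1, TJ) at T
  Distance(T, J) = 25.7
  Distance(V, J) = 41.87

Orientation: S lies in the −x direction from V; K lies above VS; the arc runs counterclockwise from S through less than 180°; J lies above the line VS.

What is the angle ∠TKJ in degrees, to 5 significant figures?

76.648°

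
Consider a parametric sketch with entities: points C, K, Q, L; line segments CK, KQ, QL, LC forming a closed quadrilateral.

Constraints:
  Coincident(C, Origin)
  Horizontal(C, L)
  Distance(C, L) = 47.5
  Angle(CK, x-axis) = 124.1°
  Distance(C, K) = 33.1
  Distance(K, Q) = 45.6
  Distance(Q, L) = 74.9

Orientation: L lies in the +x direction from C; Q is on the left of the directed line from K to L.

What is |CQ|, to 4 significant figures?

64.60

C is at the origin; C and L share the same y with |CL| = 47.5 and L in +x, so L = (47.5, 0). CK runs at 124.1° with |CK| = 33.1, so K = (-18.56, 27.41). Q is determined by |KQ| = 45.6 and |QL| = 74.9 together: it lies at the intersection of circle(K, 45.6) and circle(L, 74.9). With |KL| = 71.52, the foot of the radical line on KL is 11.08 from K and the perpendicular offset is √(45.6² − 11.08²) = 44.23. Taking the left-of-KL solution: Q = (8.625, 64.02).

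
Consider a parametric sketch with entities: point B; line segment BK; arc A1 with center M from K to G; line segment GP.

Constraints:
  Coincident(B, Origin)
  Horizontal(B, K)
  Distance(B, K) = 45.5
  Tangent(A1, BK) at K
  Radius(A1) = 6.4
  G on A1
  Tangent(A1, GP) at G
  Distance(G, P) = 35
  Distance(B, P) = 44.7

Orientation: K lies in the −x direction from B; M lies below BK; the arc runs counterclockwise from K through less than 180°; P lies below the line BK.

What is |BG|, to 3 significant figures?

51.3

B is at the origin; B and K share the same y with |BK| = 45.5 and K on the −x side, so K = (-45.5, 0.00). A1 meets BK tangentially, so MK is at right angles to BK, so M = K + (0, -6.4) = (-45.5, -6.40). Since MG ⟂ GP (tangency), |MP| = √(6.4² + 35.0²) = 35.6 regardless of where G sits on A1. So P lies on both circle(B, 44.7) and circle(M, 35.6); the below-BK intersection is P = (-26.1, -36.3). G is the foot of the tangent from P: G = (-50.2, -10.8).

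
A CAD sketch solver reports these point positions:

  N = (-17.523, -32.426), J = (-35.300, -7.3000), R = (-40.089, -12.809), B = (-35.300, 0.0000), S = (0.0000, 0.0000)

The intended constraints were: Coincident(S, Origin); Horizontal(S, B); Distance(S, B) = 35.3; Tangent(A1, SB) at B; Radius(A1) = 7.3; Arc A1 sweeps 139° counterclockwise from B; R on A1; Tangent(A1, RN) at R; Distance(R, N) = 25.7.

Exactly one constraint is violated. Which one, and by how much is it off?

Distance(R, N) = 25.7 — off by 4.20.

S = (0.00, 0.00) ✓; S.y = 0.00, B.y = 0.00 ✓; |SB| = 35.30 ✓; ∠(JB, BS) = 90.00° ✓; |JB| = 7.300 ✓; bearing(J→R) − bearing(J→B) = 139.0° ✓; |JR| = 7.300 ✓; ∠(JR, RN) = 90.00° ✓; |RN| = 29.90 ✗.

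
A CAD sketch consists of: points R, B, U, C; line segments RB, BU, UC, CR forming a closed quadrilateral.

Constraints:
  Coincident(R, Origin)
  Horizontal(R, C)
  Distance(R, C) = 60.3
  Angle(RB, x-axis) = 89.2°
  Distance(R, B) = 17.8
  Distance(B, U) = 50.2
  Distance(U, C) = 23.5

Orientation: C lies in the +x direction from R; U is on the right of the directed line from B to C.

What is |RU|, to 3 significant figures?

42.2

Checks: |BU| = 50.20 ✓; |UC| = 23.50 ✓.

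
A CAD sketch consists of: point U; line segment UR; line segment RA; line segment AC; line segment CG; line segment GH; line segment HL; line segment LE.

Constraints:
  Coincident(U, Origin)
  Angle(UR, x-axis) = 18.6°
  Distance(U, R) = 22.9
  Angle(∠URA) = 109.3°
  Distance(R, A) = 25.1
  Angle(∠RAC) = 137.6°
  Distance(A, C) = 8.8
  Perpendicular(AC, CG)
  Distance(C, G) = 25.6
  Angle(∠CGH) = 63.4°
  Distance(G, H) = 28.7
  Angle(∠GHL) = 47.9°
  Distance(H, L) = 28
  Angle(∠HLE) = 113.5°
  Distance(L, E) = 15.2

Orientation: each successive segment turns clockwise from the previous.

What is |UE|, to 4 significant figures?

38.42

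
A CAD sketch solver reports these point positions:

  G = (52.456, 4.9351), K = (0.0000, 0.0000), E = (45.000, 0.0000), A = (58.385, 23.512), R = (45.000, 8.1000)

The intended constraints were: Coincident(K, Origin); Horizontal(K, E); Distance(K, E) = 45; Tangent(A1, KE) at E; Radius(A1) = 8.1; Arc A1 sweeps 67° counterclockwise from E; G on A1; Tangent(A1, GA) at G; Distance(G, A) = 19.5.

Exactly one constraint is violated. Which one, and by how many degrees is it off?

Tangent(A1, GA) at G — off by 5.30°.

K = (0.00, 0.00) ✓; K.y = 0.00, E.y = 0.00 ✓; |KE| = 45.00 ✓; ∠(RE, EK) = 90.00° ✓; |RE| = 8.100 ✓; bearing(R→G) − bearing(R→E) = 67.00° ✓; |RG| = 8.100 ✓; ∠(RG, GA) = 84.70° ✗; |GA| = 19.50 ✓.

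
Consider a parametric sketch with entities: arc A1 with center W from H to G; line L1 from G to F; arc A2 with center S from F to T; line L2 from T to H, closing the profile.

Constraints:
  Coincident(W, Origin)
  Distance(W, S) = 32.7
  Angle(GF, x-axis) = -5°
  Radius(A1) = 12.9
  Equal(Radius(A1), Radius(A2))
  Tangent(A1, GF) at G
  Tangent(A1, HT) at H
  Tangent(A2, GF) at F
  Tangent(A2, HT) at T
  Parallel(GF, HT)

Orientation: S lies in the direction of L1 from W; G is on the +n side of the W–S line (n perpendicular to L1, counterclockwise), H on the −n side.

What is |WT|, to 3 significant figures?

35.2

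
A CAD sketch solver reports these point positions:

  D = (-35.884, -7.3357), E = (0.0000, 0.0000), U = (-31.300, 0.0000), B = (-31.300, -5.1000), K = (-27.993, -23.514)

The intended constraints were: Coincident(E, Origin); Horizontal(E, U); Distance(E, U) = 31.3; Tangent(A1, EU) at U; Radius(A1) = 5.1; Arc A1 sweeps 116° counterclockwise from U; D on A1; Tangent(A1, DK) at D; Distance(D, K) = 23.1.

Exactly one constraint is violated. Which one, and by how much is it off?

Distance(D, K) = 23.1 — off by 5.10.

E = (0.00, 0.00) ✓; E.y = 0.00, U.y = 0.00 ✓; |EU| = 31.30 ✓; ∠(BU, UE) = 90.00° ✓; |BU| = 5.100 ✓; bearing(B→D) − bearing(B→U) = 116.0° ✓; |BD| = 5.100 ✓; ∠(BD, DK) = 90.00° ✓; |DK| = 18.00 ✗.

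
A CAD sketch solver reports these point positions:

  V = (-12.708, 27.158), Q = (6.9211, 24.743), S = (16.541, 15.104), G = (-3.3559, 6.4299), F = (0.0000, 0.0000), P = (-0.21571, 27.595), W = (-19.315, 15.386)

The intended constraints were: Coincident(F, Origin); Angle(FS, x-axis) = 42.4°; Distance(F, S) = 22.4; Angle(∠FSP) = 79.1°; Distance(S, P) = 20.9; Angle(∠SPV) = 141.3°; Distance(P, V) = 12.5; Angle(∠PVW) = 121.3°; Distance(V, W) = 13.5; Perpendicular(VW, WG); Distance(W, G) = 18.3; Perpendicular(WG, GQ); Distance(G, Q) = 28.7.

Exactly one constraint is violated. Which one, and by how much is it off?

Distance(G, Q) = 28.7 — off by 7.70.

F = (0.00, 0.00) ✓; FS at 42.40° ✓; |FS| = 22.40 ✓; ∠FSP = 79.10° ✓; |SP| = 20.90 ✓; ∠SPV = 141.3° ✓; |PV| = 12.50 ✓; ∠PVW = 121.3° ✓; |VW| = 13.50 ✓; ∠(VW, WG) = 90.00° ✓; |WG| = 18.30 ✓; ∠(WG, GQ) = 90.00° ✓; |GQ| = 21.00 ✗.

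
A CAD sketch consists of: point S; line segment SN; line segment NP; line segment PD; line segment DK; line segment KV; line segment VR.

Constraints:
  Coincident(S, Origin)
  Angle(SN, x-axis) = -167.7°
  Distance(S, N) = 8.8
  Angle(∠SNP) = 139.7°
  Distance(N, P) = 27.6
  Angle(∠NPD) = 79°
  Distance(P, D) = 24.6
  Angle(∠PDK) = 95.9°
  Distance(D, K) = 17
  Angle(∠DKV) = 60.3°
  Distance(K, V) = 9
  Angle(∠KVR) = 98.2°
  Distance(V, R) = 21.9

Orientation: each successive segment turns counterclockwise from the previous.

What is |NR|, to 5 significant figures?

39.618

S is at the origin; SN runs at -167.7° with length 8.8, so N = (-8.5980, -1.8747). ∠SNP = 139.7° gives NP at -127.40° from the x-axis; with |NP| = 27.6, P = (-25.362, -23.801). ∠NPD = 79.0° gives PD at -26.400° from the x-axis; with |PD| = 24.6, D = (-3.3271, -34.739). ∠PDK = 95.9° gives DK at 57.700° from the x-axis; with |DK| = 17.0, K = (5.7569, -20.369). ∠DKV = 60.3° gives KV at 177.40° from the x-axis; with |KV| = 9.0, V = (-3.2338, -19.961). ∠KVR = 98.2° gives VR at -100.80° from the x-axis; with |VR| = 21.9, R = (-7.3375, -41.473). Then |NR| = |R − N| = 39.618.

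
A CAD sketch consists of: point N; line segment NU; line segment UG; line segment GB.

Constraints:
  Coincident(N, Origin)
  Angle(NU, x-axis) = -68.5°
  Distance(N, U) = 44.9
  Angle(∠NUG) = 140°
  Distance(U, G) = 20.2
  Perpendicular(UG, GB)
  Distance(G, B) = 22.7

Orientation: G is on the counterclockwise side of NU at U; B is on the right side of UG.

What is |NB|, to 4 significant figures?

75.09

∠NUG = 140.0°, so UG runs at -68.5° + (180° − 140.0°) = -28.50° from the x-axis; with |UG| = 20.2, G = U + 20.2·(cos -28.50°, sin -28.50°) = (34.21, -51.41). UG is perpendicular to GB; with |GB| = 22.7 on the right of UG, B = G + 22.7·(-0.4772, -0.8788) = (23.38, -71.36). Then |NB| = |B − N| = 75.09.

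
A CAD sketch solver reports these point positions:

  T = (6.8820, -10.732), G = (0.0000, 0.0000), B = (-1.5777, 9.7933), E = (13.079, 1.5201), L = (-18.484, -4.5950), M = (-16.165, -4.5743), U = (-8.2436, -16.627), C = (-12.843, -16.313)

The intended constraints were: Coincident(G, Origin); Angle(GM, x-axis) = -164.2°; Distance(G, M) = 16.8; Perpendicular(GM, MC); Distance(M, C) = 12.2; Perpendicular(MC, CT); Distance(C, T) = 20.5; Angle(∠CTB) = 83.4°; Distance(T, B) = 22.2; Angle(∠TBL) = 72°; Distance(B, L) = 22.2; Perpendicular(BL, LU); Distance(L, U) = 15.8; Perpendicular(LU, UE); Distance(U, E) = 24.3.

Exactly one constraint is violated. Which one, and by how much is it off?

Distance(U, E) = 24.3 — off by 3.70.

G = (0.00, 0.00) ✓; GM at -164.2° ✓; |GM| = 16.80 ✓; ∠(GM, MC) = 90.00° ✓; |MC| = 12.20 ✓; ∠(MC, CT) = 90.00° ✓; |CT| = 20.50 ✓; ∠CTB = 83.40° ✓; |TB| = 22.20 ✓; ∠TBL = 72.00° ✓; |BL| = 22.20 ✓; ∠(BL, LU) = 90.00° ✓; |LU| = 15.80 ✓; ∠(LU, UE) = 90.00° ✓; |UE| = 28.00 ✗.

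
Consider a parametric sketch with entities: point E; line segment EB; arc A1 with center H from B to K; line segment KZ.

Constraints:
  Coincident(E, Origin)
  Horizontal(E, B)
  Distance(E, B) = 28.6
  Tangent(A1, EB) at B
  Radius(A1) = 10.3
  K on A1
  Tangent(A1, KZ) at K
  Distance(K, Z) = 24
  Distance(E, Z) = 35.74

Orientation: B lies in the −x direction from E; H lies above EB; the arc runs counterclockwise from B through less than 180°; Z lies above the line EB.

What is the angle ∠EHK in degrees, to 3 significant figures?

11.3°

Checks: |HK| = 10.30 ✓; ∠(HK, KZ) = 90.00° ✓; |KZ| = 24.00 ✓; |EZ| = 35.74 ✓.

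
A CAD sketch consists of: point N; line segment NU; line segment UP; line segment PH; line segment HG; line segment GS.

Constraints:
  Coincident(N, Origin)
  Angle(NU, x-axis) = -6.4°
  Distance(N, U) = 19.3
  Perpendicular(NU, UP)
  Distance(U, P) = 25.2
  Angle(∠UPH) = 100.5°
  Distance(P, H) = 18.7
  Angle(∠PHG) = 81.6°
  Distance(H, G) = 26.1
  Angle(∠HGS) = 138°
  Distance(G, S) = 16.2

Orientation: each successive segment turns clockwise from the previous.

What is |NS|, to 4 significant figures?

14.32

N is at the origin; NU runs at -6.4° with length 19.3, so U = (19.18, -2.151). NU ⟂ UP, so UP runs at -96.40°; with |UP| = 25.2, P = (16.37, -27.19). ∠UPH = 100.5° gives PH at -175.9° from the x-axis; with |PH| = 18.7, H = (-2.281, -28.53). ∠PHG = 81.6° gives HG at 85.70° from the x-axis; with |HG| = 26.1, G = (-0.3245, -2.505). ∠HGS = 138.0° gives GS at 43.70° from the x-axis; with |GS| = 16.2, S = (11.39, 8.688). Then |NS| = |S − N| = 14.32.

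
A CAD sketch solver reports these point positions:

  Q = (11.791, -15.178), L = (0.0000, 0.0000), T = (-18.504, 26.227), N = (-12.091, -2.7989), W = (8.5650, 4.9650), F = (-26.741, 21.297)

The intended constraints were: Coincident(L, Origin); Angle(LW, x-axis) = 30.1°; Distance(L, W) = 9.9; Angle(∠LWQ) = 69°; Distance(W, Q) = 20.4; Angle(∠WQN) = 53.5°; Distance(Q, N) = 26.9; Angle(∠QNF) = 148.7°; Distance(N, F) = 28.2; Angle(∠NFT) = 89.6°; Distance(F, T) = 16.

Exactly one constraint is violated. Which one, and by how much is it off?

Distance(F, T) = 16 — off by 6.40.

L = (0.00, 0.00) ✓; LW at 30.10° ✓; |LW| = 9.900 ✓; ∠LWQ = 69.00° ✓; |WQ| = 20.40 ✓; ∠WQN = 53.50° ✓; |QN| = 26.90 ✓; ∠QNF = 148.7° ✓; |NF| = 28.20 ✓; ∠NFT = 89.60° ✓; |FT| = 9.600 ✗.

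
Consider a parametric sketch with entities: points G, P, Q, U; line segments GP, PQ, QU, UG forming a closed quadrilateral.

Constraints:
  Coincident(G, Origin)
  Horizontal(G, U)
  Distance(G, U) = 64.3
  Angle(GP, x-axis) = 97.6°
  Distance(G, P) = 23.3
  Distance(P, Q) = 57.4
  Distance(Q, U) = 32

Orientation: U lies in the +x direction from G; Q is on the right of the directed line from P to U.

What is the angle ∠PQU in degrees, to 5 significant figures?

101.86°

Checks: |PQ| = 57.40 ✓; |QU| = 32.00 ✓.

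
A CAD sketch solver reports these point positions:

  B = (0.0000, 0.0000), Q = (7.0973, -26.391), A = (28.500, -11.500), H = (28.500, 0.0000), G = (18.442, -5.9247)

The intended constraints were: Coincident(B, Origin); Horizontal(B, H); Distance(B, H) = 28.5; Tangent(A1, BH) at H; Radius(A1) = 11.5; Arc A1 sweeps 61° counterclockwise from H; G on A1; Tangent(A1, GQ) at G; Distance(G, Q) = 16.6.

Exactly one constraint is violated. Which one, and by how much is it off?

Distance(G, Q) = 16.6 — off by 6.80.

B = (0.00, 0.00) ✓; B.y = 0.00, H.y = 0.00 ✓; |BH| = 28.50 ✓; ∠(AH, HB) = 90.00° ✓; |AH| = 11.50 ✓; bearing(A→G) − bearing(A→H) = 61.00° ✓; |AG| = 11.50 ✓; ∠(AG, GQ) = 90.00° ✓; |GQ| = 23.40 ✗.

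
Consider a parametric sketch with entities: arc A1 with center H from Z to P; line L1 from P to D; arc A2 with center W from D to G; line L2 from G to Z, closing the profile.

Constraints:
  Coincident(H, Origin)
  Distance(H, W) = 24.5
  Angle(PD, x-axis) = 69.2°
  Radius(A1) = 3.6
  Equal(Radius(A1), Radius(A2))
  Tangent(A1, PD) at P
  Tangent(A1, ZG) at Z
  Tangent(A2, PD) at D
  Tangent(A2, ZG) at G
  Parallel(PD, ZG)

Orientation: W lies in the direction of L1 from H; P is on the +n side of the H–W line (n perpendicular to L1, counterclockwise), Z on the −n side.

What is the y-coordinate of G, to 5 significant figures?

21.625

The slot axis is L1's direction at 69.2°, so u = (cos 69.2°, sin 69.2°) = (0.35511, 0.93483) and n = (−sin 69.2°, cos 69.2°) = (-0.93483, 0.35511). H is at the origin and W lies 24.5 along u from H, so W = 24.5·u = (8.7001, 22.903). Tangency of A1 to both parallel lines with radius 3.6 puts P and Z at H ± 3.6·n: P = (-3.3654, 1.2784), Z = (3.3654, -1.2784). Equal radii place D and G the same way about W: D = W + 3.6·n = (5.3347, 24.182), G = W − 3.6·n = (12.065, 21.625). So G.y = 21.625.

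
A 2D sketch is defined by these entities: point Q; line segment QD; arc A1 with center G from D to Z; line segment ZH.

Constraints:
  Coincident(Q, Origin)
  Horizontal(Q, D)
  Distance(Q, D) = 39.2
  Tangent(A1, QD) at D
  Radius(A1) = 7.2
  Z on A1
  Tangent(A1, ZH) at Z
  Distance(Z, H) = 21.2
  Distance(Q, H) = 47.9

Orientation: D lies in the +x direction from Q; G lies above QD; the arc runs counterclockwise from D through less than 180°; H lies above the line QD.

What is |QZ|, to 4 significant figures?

46.92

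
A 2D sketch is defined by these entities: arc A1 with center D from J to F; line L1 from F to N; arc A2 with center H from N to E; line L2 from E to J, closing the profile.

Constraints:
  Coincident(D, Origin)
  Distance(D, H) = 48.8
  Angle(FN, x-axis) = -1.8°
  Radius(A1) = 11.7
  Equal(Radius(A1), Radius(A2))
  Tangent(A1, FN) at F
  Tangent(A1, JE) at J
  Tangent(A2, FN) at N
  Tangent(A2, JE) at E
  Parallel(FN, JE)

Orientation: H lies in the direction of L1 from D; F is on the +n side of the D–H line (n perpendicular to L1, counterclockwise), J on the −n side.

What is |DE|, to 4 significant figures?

50.18

The slot axis is L1's direction at -1.8°, so u = (cos -1.8°, sin -1.8°) = (0.9995, -0.03141) and n = (−sin -1.8°, cos -1.8°) = (0.03141, 0.9995). D is at the origin and H lies 48.8 along u from D, so H = 48.8·u = (48.78, -1.533). Tangency of A1 to both parallel lines with radius 11.7 puts F and J at D ± 11.7·n: F = (0.3675, 11.69), J = (-0.3675, -11.69). Equal radii place N and E the same way about H: N = H + 11.7·n = (49.14, 10.16), E = H − 11.7·n = (48.41, -13.23). Then |DE| = |E − D| = 50.18.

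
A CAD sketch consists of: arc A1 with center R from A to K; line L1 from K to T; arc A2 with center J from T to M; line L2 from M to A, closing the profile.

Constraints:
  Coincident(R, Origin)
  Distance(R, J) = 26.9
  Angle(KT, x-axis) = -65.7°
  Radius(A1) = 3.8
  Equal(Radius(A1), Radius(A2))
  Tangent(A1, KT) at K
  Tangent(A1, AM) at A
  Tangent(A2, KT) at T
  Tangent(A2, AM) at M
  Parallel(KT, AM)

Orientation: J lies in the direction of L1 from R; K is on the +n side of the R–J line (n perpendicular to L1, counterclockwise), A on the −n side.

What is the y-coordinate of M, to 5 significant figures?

-26.081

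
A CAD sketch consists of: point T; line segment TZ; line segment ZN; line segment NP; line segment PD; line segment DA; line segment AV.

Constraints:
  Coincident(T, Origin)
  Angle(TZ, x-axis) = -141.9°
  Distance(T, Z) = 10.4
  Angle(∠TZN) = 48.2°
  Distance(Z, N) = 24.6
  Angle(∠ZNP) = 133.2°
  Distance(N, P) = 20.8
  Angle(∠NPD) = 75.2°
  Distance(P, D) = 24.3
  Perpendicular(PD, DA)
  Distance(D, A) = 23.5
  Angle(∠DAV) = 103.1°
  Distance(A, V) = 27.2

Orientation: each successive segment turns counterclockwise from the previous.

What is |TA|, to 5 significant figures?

1.8228

T is at the origin; TZ runs at -141.9° with length 10.4, so Z = (-8.1841, -6.4172). ∠TZN = 48.2° gives ZN at -10.100° from the x-axis; with |ZN| = 24.6, N = (16.035, -10.731). ∠ZNP = 133.2° gives NP at 36.700° from the x-axis; with |NP| = 20.8, P = (32.712, 1.6994). ∠NPD = 75.2° gives PD at 141.50° from the x-axis; with |PD| = 24.3, D = (13.694, 16.827). PD is perpendicular to DA, so DA runs at -128.50°; with |DA| = 23.5, A = (-0.93488, -1.5648). Then |TA| = |A − T| = 1.8228.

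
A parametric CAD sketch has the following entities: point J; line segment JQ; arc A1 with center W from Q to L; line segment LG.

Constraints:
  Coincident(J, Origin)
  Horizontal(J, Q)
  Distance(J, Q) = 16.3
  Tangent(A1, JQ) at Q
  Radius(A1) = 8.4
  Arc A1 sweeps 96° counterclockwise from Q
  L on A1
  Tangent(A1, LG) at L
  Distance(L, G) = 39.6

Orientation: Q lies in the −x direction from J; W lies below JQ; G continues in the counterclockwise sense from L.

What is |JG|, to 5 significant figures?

52.809

On A1, Q sits at bearing 90° from W; a 96° counterclockwise sweep puts L at bearing 186°, so L = W + 8.4·(cos 186°, sin 186°) = (-24.654, -9.2780). The tangent condition forces WL to be normal to LG, so LG runs along (−sin 186°, cos 186°); with |LG| = 39.6, G = (-20.515, -48.661). Then |JG| = |G − J| = 52.809.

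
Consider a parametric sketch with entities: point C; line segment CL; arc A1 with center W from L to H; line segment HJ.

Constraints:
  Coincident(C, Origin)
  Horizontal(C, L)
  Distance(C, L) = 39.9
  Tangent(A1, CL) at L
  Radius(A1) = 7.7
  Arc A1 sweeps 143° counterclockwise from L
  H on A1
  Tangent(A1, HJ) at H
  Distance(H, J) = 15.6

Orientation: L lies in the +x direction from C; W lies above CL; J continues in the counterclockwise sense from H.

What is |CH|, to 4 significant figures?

46.64

C is at the origin; CL is horizontal with |CL| = 39.9 and L on the +x side, so L = (39.90, 0.000). The tangent condition forces WL to be normal to CL, so W = L + (0, 7.7) = (39.90, 7.700). On A1, L sits at bearing -90° from W; a 143° counterclockwise sweep puts H at bearing 53°, so H = W + 7.7·(cos 53°, sin 53°) = (44.53, 13.85). Then |CH| = |H − C| = 46.64.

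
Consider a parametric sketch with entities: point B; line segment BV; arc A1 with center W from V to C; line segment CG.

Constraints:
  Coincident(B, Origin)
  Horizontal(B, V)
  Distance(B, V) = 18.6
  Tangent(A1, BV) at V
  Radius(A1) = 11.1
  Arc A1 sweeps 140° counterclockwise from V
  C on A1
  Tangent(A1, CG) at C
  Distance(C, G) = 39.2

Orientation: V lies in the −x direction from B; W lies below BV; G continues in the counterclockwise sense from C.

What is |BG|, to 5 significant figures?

45.006

B is at the origin; B and V share the same y with |BV| = 18.6 and V on the −x side, so V = (-18.600, 0.0000). The tangent condition forces WV to be normal to BV, so W = V + (0, -11.1) = (-18.600, -11.100). On A1, V sits at bearing 90° from W; a 140° counterclockwise sweep puts C at bearing 230°, so C = W + 11.1·(cos 230°, sin 230°) = (-25.735, -19.603). Since A1 is tangent to CG there, WC ⟂ CG, so CG runs along (−sin 230°, cos 230°); with |CG| = 39.2, G = (4.2940, -44.800). Then |BG| = |G − B| = 45.006.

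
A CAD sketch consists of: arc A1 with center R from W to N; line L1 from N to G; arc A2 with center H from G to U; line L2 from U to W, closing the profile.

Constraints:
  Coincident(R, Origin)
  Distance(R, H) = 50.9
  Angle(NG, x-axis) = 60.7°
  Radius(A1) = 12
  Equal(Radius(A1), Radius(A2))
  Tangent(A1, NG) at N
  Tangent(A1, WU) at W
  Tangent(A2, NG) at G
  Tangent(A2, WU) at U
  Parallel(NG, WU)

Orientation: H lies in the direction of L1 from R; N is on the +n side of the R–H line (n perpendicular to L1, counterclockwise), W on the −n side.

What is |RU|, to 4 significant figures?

52.30

The slot axis is L1's direction at 60.7°, so u = (cos 60.7°, sin 60.7°) = (0.4894, 0.8721) and n = (−sin 60.7°, cos 60.7°) = (-0.8721, 0.4894). R is at the origin and H lies 50.9 along u from R, so H = 50.9·u = (24.91, 44.39). Tangency of A1 to both parallel lines with radius 12.0 puts N and W at R ± 12.0·n: N = (-10.46, 5.873), W = (10.46, -5.873). Equal radii place G and U the same way about H: G = H + 12.0·n = (14.44, 50.26), U = H − 12.0·n = (35.37, 38.52). Then |RU| = |U − R| = 52.30.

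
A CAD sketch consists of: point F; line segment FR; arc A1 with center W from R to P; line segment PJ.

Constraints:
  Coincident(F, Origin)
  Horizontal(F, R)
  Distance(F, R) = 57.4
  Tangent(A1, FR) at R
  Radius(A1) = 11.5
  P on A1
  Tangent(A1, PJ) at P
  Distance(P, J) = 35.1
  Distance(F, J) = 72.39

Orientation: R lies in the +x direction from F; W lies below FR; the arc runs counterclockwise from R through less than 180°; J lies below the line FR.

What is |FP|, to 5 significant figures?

48.272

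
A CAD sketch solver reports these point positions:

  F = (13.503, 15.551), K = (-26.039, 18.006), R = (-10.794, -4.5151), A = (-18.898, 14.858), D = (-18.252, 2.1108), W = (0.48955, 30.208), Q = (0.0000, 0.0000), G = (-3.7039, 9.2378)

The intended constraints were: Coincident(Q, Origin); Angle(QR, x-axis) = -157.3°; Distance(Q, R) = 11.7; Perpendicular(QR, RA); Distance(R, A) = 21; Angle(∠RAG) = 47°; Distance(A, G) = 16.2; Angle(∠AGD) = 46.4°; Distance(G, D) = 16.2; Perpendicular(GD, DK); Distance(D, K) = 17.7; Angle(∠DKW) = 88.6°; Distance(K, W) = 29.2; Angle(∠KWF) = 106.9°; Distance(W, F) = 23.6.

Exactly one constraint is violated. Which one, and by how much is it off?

Distance(W, F) = 23.6 — off by 4.00.

Q = (0.00, 0.00) ✓; QR at -157.3° ✓; |QR| = 11.70 ✓; ∠(QR, RA) = 90.00° ✓; |RA| = 21.00 ✓; ∠RAG = 47.00° ✓; |AG| = 16.20 ✓; ∠AGD = 46.40° ✓; |GD| = 16.20 ✓; ∠(GD, DK) = 90.00° ✓; |DK| = 17.70 ✓; ∠DKW = 88.60° ✓; |KW| = 29.20 ✓; ∠KWF = 106.9° ✓; |WF| = 19.60 ✗.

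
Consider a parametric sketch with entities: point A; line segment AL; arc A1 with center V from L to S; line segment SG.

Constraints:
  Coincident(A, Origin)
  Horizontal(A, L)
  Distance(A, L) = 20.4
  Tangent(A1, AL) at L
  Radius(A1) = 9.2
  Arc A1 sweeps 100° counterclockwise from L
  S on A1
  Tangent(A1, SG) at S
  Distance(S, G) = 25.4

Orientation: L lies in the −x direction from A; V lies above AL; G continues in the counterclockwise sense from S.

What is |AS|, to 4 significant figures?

15.66

A is at the origin; AL is horizontal with |AL| = 20.4 and L on the −x side, so L = (-20.40, 0.000). Tangency of A1 to AL means the radius VL is perpendicular to AL, so V = L + (0, 9.2) = (-20.40, 9.200). On A1, L sits at bearing -90° from V; a 100° counterclockwise sweep puts S at bearing 10°, so S = V + 9.2·(cos 10°, sin 10°) = (-11.34, 10.80). Then |AS| = |S − A| = 15.66.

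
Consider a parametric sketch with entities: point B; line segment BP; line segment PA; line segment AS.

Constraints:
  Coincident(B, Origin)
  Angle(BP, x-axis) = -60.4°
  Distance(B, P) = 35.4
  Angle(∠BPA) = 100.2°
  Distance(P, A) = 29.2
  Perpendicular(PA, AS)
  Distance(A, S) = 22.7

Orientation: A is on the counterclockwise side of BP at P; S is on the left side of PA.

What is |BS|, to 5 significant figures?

37.489

∠BPA = 100.2°, so PA runs at -60.4° + (180° − 100.2°) = 19.400° from the x-axis; with |PA| = 29.2, A = P + 29.2·(cos 19.400°, sin 19.400°) = (45.028, -21.081). PA is perpendicular to AS; with |AS| = 22.7 on the left of PA, S = A + 22.7·(-0.33216, 0.94322) = (37.488, 0.33014). Then |BS| = |S − B| = 37.489.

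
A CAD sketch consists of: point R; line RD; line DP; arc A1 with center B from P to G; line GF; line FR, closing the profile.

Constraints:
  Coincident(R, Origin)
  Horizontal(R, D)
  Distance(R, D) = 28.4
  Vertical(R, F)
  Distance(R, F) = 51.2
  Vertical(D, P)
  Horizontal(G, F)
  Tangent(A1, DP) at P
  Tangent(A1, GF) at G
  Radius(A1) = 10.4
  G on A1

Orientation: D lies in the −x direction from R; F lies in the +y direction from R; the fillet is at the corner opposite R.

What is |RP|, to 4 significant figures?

49.71

R is at the origin; R and D share the same y with |RD| = 28.4 and D on the −x side, so D = (-28.40, 0.000). RF is vertical with |RF| = 51.2 and F on the +y side, so F = (0.000, 51.20). The virtual corner opposite R is at (-28.40, 51.20). Since A1 is tangent to DP there, BP ⟂ DP and since A1 is tangent to GF there, BG ⟂ GF, with radius 10.4, so the center B sits 10.4 in from both sides at B = (-18.00, 40.80). That places the tangent points at P = (-28.40, 40.80) on DP and G = (-18.00, 51.20) on GF. Then |RP| = |P − R| = 49.71.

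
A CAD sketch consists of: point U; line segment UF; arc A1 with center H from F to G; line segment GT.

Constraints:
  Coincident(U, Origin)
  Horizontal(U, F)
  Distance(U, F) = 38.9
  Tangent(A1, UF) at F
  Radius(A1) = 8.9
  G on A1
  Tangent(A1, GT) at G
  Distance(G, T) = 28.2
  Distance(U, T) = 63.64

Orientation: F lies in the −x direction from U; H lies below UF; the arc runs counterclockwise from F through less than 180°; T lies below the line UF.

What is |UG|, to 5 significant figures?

48.139

Checks: ∠(HF, FU) = 90.00° ✓; |HG| = 8.900 ✓; ∠(HG, GT) = 90.00° ✓; |GT| = 28.20 ✓; |UT| = 63.64 ✓.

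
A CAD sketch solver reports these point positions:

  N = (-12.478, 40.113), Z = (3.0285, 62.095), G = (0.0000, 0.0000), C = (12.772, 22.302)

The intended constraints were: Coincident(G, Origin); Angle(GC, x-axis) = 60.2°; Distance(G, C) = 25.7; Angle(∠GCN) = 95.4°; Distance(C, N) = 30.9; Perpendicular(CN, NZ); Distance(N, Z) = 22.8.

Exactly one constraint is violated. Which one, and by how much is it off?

Distance(N, Z) = 22.8 — off by 4.10.

G = (0.00, 0.00) ✓; GC at 60.20° ✓; |GC| = 25.70 ✓; ∠GCN = 95.40° ✓; |CN| = 30.90 ✓; ∠(CN, NZ) = 90.00° ✓; |NZ| = 26.90 ✗.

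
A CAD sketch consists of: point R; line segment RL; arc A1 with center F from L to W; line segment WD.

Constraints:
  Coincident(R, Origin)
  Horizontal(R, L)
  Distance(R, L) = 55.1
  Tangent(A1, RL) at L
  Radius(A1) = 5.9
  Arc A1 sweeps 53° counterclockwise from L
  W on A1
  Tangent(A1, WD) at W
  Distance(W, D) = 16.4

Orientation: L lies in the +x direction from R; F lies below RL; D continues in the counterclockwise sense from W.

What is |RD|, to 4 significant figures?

43.36

R is at the origin; R and L share the same y with |RL| = 55.1 and L on the +x side, so L = (55.10, 0.000). The tangent condition forces FL to be normal to RL, so F = L + (0, -5.9) = (55.10, -5.900). On A1, L sits at bearing 90° from F; a 53° counterclockwise sweep puts W at bearing 143°, so W = F + 5.9·(cos 143°, sin 143°) = (50.39, -2.349). Since A1 is tangent to WD there, FW ⟂ WD, so WD runs along (−sin 143°, cos 143°); with |WD| = 16.4, D = (40.52, -15.45). Then |RD| = |D − R| = 43.36.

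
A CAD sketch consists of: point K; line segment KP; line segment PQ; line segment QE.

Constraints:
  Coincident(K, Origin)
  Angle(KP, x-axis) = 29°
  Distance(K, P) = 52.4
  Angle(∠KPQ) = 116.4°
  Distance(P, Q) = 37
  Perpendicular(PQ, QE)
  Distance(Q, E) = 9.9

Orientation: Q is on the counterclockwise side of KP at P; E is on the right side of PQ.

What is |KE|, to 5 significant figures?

82.863

K is at the origin; KP runs at 29.0° with length 52.4, so P = 52.4·(cos 29.0°, sin 29.0°) = (45.830, 25.404). ∠KPQ = 116.4°, so PQ runs at 29.0° + (180° − 116.4°) = 92.600° from the x-axis; with |PQ| = 37.0, Q = P + 37.0·(cos 92.600°, sin 92.600°) = (44.152, 62.366). PQ is perpendicular to QE; with |QE| = 9.9 on the right of PQ, E = Q + 9.9·(0.99897, 0.045363) = (54.041, 62.815). Then |KE| = |E − K| = 82.863.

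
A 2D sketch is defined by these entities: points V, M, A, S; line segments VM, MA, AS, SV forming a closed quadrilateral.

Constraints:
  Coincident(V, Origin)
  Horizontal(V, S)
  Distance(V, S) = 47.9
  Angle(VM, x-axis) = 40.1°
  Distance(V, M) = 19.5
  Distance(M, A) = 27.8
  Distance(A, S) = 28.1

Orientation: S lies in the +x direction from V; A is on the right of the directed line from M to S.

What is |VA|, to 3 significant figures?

27.3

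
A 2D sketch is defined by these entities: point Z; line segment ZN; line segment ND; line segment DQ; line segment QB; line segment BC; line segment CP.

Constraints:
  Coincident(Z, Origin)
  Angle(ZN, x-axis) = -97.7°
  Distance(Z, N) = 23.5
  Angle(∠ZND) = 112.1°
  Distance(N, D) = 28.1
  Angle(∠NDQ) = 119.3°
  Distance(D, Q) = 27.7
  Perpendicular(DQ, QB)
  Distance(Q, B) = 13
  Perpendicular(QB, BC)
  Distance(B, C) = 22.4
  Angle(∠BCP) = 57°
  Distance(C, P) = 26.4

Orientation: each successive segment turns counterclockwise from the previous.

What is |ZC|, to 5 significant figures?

30.192

Z is at the origin; ZN runs at -97.7° with length 23.5, so N = (-3.1487, -23.288). ∠ZND = 112.1° gives ND at -29.800° from the x-axis; with |ND| = 28.1, D = (21.236, -37.253). ∠NDQ = 119.3° gives DQ at 30.900° from the x-axis; with |DQ| = 27.7, Q = (45.004, -23.028). DQ is perpendicular to QB, so QB runs at 120.90°; with |QB| = 13.0, B = (38.328, -11.873). QB ⟂ BC, so BC runs at -149.10°; with |BC| = 22.4, C = (19.107, -23.376). Then |ZC| = |C − Z| = 30.192.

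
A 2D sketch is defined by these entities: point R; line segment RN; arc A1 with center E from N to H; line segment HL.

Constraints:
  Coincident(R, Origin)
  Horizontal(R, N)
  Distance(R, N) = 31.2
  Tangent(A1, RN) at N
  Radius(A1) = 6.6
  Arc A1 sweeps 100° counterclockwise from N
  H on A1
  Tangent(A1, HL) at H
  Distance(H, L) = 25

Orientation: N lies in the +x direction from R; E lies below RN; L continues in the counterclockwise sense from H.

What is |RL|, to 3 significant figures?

43.5

R is at the origin; R and N share the same y with |RN| = 31.2 and N on the +x side, so N = (31.2, 0.00). Tangency of A1 to RN means the radius EN is perpendicular to RN, so E = N + (0, -6.6) = (31.2, -6.60). On A1, N sits at bearing 90° from E; a 100° counterclockwise sweep puts H at bearing 190°, so H = E + 6.6·(cos 190°, sin 190°) = (24.7, -7.75). Tangency of A1 to HL means the radius EH is perpendicular to HL, so HL runs along (−sin 190°, cos 190°); with |HL| = 25.0, L = (29.0, -32.4). Then |RL| = |L − R| = 43.5.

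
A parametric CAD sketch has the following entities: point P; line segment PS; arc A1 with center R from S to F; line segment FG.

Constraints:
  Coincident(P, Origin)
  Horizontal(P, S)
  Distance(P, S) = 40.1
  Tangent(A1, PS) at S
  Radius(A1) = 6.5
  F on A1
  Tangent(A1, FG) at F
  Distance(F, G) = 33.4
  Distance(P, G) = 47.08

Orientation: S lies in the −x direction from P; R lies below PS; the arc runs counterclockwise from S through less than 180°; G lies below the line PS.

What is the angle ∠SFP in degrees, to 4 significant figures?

48.91°

P is at the origin; PS is horizontal with |PS| = 40.1 and S on the −x side, so S = (-40.10, 0.000). A1 meets PS tangentially, so RS is at right angles to PS, so R = S + (0, -6.5) = (-40.10, -6.500). Since RF ⟂ FG (tangency), |RG| = √(6.5² + 33.4²) = 34.03 regardless of where F sits on A1. So G lies on both circle(P, 47.08) and circle(R, 34.03); the below-PS intersection is G = (-27.59, -38.15). F is the foot of the tangent from G: F = (-45.58, -10.00).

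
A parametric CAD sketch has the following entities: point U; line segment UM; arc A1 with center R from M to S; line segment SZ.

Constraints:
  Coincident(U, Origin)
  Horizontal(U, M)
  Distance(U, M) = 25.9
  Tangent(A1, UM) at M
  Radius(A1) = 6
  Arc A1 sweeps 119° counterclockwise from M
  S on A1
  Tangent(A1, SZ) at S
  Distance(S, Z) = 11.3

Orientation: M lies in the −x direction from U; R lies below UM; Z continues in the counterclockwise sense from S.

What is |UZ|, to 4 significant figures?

31.81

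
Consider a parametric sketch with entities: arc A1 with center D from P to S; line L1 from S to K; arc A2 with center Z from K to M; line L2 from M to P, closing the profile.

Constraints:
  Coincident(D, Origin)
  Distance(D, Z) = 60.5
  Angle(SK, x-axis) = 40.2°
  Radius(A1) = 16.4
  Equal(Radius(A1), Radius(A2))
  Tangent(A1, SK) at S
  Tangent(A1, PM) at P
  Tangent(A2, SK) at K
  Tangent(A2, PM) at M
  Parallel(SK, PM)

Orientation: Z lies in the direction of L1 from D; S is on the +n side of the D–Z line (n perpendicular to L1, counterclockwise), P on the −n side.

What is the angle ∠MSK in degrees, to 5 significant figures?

28.464°

The slot axis is L1's direction at 40.2°, so u = (cos 40.2°, sin 40.2°) = (0.76380, 0.64546) and n = (−sin 40.2°, cos 40.2°) = (-0.64546, 0.76380). D is at the origin and Z lies 60.5 along u from D, so Z = 60.5·u = (46.210, 39.050). Tangency of A1 to both parallel lines with radius 16.4 puts S and P at D ± 16.4·n: S = (-10.586, 12.526), P = (10.586, -12.526). Equal radii place K and M the same way about Z: K = Z + 16.4·n = (35.624, 51.576), M = Z − 16.4·n = (56.795, 26.524). Then cos ∠MSK = SM·SK / (|SM||SK|), giving 28.464°.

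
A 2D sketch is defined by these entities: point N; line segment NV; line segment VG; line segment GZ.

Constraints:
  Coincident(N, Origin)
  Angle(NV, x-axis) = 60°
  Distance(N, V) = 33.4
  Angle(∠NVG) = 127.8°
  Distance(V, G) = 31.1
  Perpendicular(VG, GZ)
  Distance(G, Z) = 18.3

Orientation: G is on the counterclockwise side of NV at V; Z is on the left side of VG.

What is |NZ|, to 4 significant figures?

52.20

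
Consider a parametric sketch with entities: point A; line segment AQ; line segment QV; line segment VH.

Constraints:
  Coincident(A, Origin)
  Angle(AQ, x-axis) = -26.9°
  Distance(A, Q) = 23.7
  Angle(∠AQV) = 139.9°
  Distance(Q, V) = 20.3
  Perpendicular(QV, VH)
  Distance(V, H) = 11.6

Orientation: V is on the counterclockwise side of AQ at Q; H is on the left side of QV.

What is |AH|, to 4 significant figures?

38.60

A is at the origin; AQ runs at -26.9° with length 23.7, so Q = 23.7·(cos -26.9°, sin -26.9°) = (21.14, -10.72). ∠AQV = 139.9°, so QV runs at -26.9° + (180° − 139.9°) = 13.20° from the x-axis; with |QV| = 20.3, V = Q + 20.3·(cos 13.20°, sin 13.20°) = (40.90, -6.087). QV is perpendicular to VH; with |VH| = 11.6 on the left of QV, H = V + 11.6·(-0.2284, 0.9736) = (38.25, 5.206). Then |AH| = |H − A| = 38.60.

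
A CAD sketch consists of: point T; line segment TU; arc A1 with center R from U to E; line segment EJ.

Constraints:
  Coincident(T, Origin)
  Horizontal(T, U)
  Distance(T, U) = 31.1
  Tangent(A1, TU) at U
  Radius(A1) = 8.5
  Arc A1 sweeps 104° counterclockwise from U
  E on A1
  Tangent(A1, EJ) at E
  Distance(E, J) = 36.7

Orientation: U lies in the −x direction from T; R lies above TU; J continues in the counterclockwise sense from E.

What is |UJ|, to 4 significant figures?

46.17

T is at the origin; T and U share the same y with |TU| = 31.1 and U on the −x side, so U = (-31.10, 0.000). Tangency of A1 to TU means the radius RU is perpendicular to TU, so R = U + (0, 8.5) = (-31.10, 8.500). On A1, U sits at bearing -90° from R; a 104° counterclockwise sweep puts E at bearing 14°, so E = R + 8.5·(cos 14°, sin 14°) = (-22.85, 10.56). Since A1 is tangent to EJ there, RE ⟂ EJ, so EJ runs along (−sin 14°, cos 14°); with |EJ| = 36.7, J = (-31.73, 46.17). Then |UJ| = |J − U| = 46.17.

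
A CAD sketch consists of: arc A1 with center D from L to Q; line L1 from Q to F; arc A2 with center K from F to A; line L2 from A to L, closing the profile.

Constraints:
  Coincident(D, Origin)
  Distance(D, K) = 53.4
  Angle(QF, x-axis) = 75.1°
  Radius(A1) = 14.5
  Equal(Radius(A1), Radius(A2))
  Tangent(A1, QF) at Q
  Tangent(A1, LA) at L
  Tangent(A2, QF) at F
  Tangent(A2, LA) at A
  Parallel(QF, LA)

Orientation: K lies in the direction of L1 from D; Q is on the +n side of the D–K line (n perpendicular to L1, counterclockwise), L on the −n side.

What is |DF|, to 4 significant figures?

55.33

The slot axis is L1's direction at 75.1°, so u = (cos 75.1°, sin 75.1°) = (0.2571, 0.9664) and n = (−sin 75.1°, cos 75.1°) = (-0.9664, 0.2571). D is at the origin and K lies 53.4 along u from D, so K = 53.4·u = (13.73, 51.60). Tangency of A1 to both parallel lines with radius 14.5 puts Q and L at D ± 14.5·n: Q = (-14.01, 3.728), L = (14.01, -3.728). Equal radii place F and A the same way about K: F = K + 14.5·n = (-0.2816, 55.33), A = K − 14.5·n = (27.74, 47.88). Then |DF| = |F − D| = 55.33.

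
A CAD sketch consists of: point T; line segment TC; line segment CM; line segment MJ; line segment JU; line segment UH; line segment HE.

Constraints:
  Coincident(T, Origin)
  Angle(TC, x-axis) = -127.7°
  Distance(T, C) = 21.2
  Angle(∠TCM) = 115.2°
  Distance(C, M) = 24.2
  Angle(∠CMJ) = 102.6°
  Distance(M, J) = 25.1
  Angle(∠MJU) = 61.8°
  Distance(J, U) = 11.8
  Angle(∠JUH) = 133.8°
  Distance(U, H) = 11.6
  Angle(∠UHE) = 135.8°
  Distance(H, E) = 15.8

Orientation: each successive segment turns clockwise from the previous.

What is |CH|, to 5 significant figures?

16.964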